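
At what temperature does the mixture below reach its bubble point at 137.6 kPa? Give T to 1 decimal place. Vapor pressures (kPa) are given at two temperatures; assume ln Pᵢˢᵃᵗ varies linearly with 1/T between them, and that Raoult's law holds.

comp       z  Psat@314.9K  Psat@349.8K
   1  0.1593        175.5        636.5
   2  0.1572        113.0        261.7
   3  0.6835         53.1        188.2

T = 329.2 K

Bubble-point temperature: ΣzᵢPᵢˢᵃᵗ(T) = P. Interpolate ln Pᵢˢᵃᵗ = aᵢ + bᵢ/T.
  T = 314.9 K: ΣzᵢPᵢˢᵃᵗ = 82.01 kPa
  T = 349.8 K: ΣzᵢPᵢˢᵃᵗ = 271.17 kPa
  T = 332.4 K: ΣzᵢPᵢˢᵃᵗ = 153.61 kPa
  T = 323.6 K: ΣzᵢPᵢˢᵃᵗ = 112.88 kPa
  T = 328.0 K: ΣzᵢPᵢˢᵃᵗ = 131.92 kPa
  T = 330.2 K: ΣzᵢPᵢˢᵃᵗ = 142.41 kPa
Interpolating between 328.0 K and 330.2 K gives T ≈ 329.2 K.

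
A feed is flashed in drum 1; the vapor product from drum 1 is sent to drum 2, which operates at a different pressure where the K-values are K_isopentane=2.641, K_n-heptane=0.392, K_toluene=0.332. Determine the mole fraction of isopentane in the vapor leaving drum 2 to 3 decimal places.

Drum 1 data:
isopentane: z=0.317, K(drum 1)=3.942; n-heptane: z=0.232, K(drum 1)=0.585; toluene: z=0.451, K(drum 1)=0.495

y_isopentane (drum 2) = 0.747

Drum 1:
Material balance + equilibrium reduce to Σ zᵢ(Kᵢ−1)/(1+ψ₁(Kᵢ−1)) = 0.
Check two-phase: ΣzᵢKᵢ = 1.609 > 1 and Σzᵢ/Kᵢ = 1.388 > 1, so g(0) = 0.609 > 0 and g(1) = -0.388 < 0.
Newton iteration, ψ₁⁰ = 0.41:
  ψ₁ = 0.410: g = 0.0195, g' = -0.805 → ψ₁ = 0.434
  ψ₁ = 0.434: g = 0.0003, g' = -0.777 → ψ₁ = 0.435
Converged at ψ₁ = 0.435.
Drum-1 compositions:
  isopentane: x = 0.139, y = 0.548
  n-heptane: x = 0.283, y = 0.166
  toluene: x = 0.578, y = 0.286
Drum-2 feed = drum-1 vapor: z₂ = (0.5484, 0.1656, 0.2860).
Drum 2:
Let ψ₂ = V/F and solve Σ zᵢ(Kᵢ−1)/(1+ψ₂(Kᵢ−1)) = 0.
g(0) = ΣzᵢKᵢ − 1 = 0.608 and g(1) = 1 − Σzᵢ/Kᵢ = -0.492, so a root lies in (0, 1).
Iterate (Newton) starting at ψ₂ = 0.47:
  ψ₂ = 0.470: g = 0.0886, g' = -0.862 → ψ₂ = 0.573
Converged at ψ₂ = 0.573.
  isopentane: x = 0.283, y = 0.747
  n-heptane: x = 0.254, y = 0.100
  toluene: x = 0.463, y = 0.154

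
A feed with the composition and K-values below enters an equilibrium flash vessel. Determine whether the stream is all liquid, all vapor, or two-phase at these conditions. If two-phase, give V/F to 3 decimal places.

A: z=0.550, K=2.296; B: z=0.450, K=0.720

all vapor

ΣzᵢKᵢ = 1.587; Σzᵢ/Kᵢ = 0.865.
Since Σzᵢ/Kᵢ < 1 the mixture is above its dew point — single vapor phase.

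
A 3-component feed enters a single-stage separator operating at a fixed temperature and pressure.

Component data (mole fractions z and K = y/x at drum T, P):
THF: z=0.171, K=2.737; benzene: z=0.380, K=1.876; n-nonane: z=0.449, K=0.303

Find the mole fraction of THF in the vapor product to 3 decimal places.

y_THF = 0.281

Rachford–Rice: g(ψ) = Σ zᵢ(Kᵢ−1)/(1+ψ(Kᵢ−1)) = 0.
g(0) = ΣzᵢKᵢ − 1 = 0.317 and g(1) = 1 − Σzᵢ/Kᵢ = -0.747, so a root lies in (0, 1).
Newton–Raphson from ψ = 0.67:
  ψ = 0.670: g = -0.2401, g' = -0.994 → ψ = 0.428
  ψ = 0.428: g = -0.0338, g' = -0.767 → ψ = 0.384
Converged at ψ = 0.384.
Compositions from xᵢ = zᵢ/(1+ψ(Kᵢ−1)), yᵢ = Kᵢxᵢ:
  THF: x = 0.103, y = 0.281
  benzene: x = 0.284, y = 0.533
  n-nonane: x = 0.613, y = 0.186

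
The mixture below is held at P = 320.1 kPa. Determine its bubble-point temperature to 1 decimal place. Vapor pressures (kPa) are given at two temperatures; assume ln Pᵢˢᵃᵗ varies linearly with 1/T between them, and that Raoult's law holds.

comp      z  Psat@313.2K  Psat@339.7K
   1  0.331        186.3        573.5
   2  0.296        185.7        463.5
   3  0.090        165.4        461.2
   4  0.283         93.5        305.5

Bubble-point temperature: ΣzᵢPᵢˢᵃᵗ(T) = P. Interpolate ln Pᵢˢᵃᵗ = aᵢ + bᵢ/T.
  T = 313.2 K: ΣzᵢPᵢˢᵃᵗ = 157.98 kPa
  T = 339.7 K: ΣzᵢPᵢˢᵃᵗ = 454.99 kPa
  T = 326.4 K: ΣzᵢPᵢˢᵃᵗ = 272.99 kPa
  T = 333.0 K: ΣzᵢPᵢˢᵃᵗ = 353.44 kPa
  T = 329.7 K: ΣzᵢPᵢˢᵃᵗ = 310.99 kPa
  T = 331.4 K: ΣzᵢPᵢˢᵃᵗ = 332.28 kPa
Interpolating between 329.7 K and 331.4 K gives T ≈ 330.4 K.

T = 330.4 K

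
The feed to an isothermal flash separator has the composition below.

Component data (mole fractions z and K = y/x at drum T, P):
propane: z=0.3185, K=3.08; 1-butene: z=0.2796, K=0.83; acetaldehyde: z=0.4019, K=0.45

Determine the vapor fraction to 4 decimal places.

ψ = 0.4449

Newton–Raphson from ψ = 0.5:
  ψ = 0.5000: g = -0.03209, g' = -0.5721 → ψ = 0.4439
  ψ = 0.4439: g = 0.00059, g' = -0.5948 → ψ = 0.4449
Converged at ψ = 0.4449.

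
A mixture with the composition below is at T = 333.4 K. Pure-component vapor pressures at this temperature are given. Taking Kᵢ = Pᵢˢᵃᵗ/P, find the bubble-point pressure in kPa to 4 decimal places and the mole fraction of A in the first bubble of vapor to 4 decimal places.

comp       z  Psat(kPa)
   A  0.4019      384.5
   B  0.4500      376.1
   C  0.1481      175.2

At the bubble point ψ → 0, so ΣzᵢKᵢ = 1 with Kᵢ = Pᵢˢᵃᵗ/P ⇒ P = ΣzᵢPᵢˢᵃᵗ.
P = 0.4019·384.5 + 0.4500·376.1 + 0.1481·175.2 = 349.7227 kPa
yᵢ = zᵢPᵢˢᵃᵗ/P ⇒ y_A = 0.4019·384.5/349.7227 = 0.4419

Pbub = 349.7227 kPa, y_A = 0.4419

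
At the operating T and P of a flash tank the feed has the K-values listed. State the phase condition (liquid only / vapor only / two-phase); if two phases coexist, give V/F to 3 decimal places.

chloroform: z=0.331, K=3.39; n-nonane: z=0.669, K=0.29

two-phase, V/F = 0.186

ΣzᵢKᵢ = 1.316; Σzᵢ/Kᵢ = 2.405.
Both exceed 1, so a two-phase solution exists.
Material balance + equilibrium reduce to Σ zᵢ(Kᵢ−1)/(1+ψ(Kᵢ−1)) = 0.
Binary case is linear: z₁(K₁−1)(1+ψ(K₂−1)) + z₂(K₂−1)(1+ψ(K₁−1)) = 0
⇒ ψ = [z₁(K₁−1)+z₂(K₂−1)] / [−(K₁−1)(K₂−1)] = 0.3161/1.6969 = 0.186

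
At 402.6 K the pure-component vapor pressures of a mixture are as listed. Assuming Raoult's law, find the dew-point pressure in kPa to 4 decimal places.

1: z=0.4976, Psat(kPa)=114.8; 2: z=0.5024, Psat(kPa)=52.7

At the dew point ψ → 1, so Σzᵢ/Kᵢ = 1 with Kᵢ = Pᵢˢᵃᵗ/P ⇒ 1/P = Σzᵢ/Pᵢˢᵃᵗ.
1/P = 0.4976/114.8 + 0.5024/52.7 = 0.0138677 ⇒ P = 72.1100 kPa

Pdew = 72.1100 kPa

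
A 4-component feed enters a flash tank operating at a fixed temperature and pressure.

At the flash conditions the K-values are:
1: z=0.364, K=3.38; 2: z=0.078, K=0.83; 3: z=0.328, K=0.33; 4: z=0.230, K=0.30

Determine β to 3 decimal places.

Rachford–Rice: g(β) = Σ zᵢ(Kᵢ−1)/(1+β(Kᵢ−1)) = 0.
g(0) = ΣzᵢKᵢ − 1 = 0.472 and g(1) = 1 − Σzᵢ/Kᵢ = -0.962, so a root lies in (0, 1).
Newton–Raphson from β = 0.31:
  β = 0.310: g = 0.0015, g' = -1.104 → β = 0.311
Converged at β = 0.311.

β = 0.311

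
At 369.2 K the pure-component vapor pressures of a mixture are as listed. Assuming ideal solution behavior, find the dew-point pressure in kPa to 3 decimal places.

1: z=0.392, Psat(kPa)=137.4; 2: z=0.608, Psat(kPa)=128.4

At the dew point ψ → 1, so Σzᵢ/Kᵢ = 1 with Kᵢ = Pᵢˢᵃᵗ/P ⇒ 1/P = Σzᵢ/Pᵢˢᵃᵗ.
1/P = 0.392/137.4 + 0.608/128.4 = 0.007588 ⇒ P = 131.784 kPa

Pdew = 131.784 kPa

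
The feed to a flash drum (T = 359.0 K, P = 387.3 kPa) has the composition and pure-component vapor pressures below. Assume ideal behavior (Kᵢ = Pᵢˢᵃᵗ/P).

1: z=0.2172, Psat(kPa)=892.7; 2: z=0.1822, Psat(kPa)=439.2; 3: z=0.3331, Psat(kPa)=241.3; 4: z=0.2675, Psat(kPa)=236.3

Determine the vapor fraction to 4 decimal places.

ψ = 0.1989

Raoult's law: Kᵢ = Pᵢˢᵃᵗ/P = Pᵢˢᵃᵗ/387.3.
  K_1 = 892.7/387.3 = 2.304932, K_2 = 439.2/387.3 = 1.134005, K_3 = 241.3/387.3 = 0.623031, K_4 = 236.3/387.3 = 0.610121
Rachford–Rice: g(ψ) = Σ zᵢ(Kᵢ−1)/(1+ψ(Kᵢ−1)) = 0.
g(0) = ΣzᵢKᵢ − 1 = 0.0780 and g(1) = 1 − Σzᵢ/Kᵢ = -0.2280, so a root lies in (0, 1).
Iterate (Newton) starting at ψ = 0.42:
  ψ = 0.4200: g = -0.06770, g' = -0.2822 → ψ = 0.1801
  ψ = 0.1801: g = 0.00645, g' = -0.3471 → ψ = 0.1987
  ψ = 0.1987: g = 0.00007, g' = -0.3394 → ψ = 0.1989
Converged at ψ = 0.1989.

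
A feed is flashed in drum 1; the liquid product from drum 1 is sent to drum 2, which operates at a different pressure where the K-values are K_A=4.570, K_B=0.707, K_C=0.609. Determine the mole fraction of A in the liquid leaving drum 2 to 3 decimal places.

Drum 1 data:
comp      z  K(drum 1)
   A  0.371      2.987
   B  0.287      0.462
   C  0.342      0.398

x_A (drum 2) = 0.089

Drum 1:
Let ψ₁ = V/F and solve Σ zᵢ(Kᵢ−1)/(1+ψ₁(Kᵢ−1)) = 0.
Check two-phase: ΣzᵢKᵢ = 1.377 > 1 and Σzᵢ/Kᵢ = 1.605 > 1, so g(0) = 0.377 > 0 and g(1) = -0.605 < 0.
Newton–Raphson from ψ₁ = 0.54:
  ψ₁ = 0.540: g = -0.1671, g' = -0.778 → ψ₁ = 0.325
  ψ₁ = 0.325: g = 0.0046, g' = -0.854 → ψ₁ = 0.331
Converged at ψ₁ = 0.331.
Drum-1 compositions:
  A: x = 0.224, y = 0.669
  B: x = 0.349, y = 0.161
  C: x = 0.427, y = 0.170
Drum-2 feed = drum-1 liquid: z₂ = (0.2239, 0.3491, 0.4270).
Drum 2:
Newton iteration, ψ₂⁰ = 0.63:
  ψ₂ = 0.630: g = -0.1010, g' = -0.430 → ψ₂ = 0.395
  ψ₂ = 0.395: g = 0.0183, g' = -0.620 → ψ₂ = 0.425
  ψ₂ = 0.425: g = 0.0006, g' = -0.584 → ψ₂ = 0.426
Converged at ψ₂ = 0.426.
  A: x = 0.089, y = 0.406
  B: x = 0.399, y = 0.282
  C: x = 0.512, y = 0.312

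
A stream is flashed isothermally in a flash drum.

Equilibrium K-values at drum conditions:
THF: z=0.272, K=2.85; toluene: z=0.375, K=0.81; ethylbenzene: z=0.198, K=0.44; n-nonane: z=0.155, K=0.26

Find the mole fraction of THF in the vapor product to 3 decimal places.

Let ψ = V/F and solve Σ zᵢ(Kᵢ−1)/(1+ψ(Kᵢ−1)) = 0.
Check two-phase: ΣzᵢKᵢ = 1.206 > 1 and Σzᵢ/Kᵢ = 1.605 > 1, so g(0) = 0.206 > 0 and g(1) = -0.605 < 0.
Newton–Raphson from ψ = 0.61:
  ψ = 0.610: g = -0.2217, g' = -0.648 → ψ = 0.268
  ψ = 0.268: g = -0.0122, g' = -0.649 → ψ = 0.249
Converged at ψ = 0.249.
Compositions from xᵢ = zᵢ/(1+ψ(Kᵢ−1)), yᵢ = Kᵢxᵢ:
  THF: x = 0.186, y = 0.530
  toluene: x = 0.394, y = 0.319
  ethylbenzene: x = 0.230, y = 0.101
  n-nonane: x = 0.190, y = 0.049

y_THF = 0.530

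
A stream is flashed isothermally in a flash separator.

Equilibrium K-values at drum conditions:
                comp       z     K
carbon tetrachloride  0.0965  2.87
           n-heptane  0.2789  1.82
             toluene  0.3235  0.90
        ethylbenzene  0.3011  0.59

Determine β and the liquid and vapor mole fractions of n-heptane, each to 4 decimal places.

Let β = V/F and solve Σ zᵢ(Kᵢ−1)/(1+β(Kᵢ−1)) = 0.
g(0) = ΣzᵢKᵢ − 1 = 0.2534 and g(1) = 1 − Σzᵢ/Kᵢ = -0.0566, so a root lies in (0, 1).
Newton iteration, β⁰ = 0.66:
  β = 0.6600: g = 0.02527, g' = -0.2454 → β = 0.7630
  β = 0.7630: g = 0.00037, g' = -0.2392 → β = 0.7645
Converged at β = 0.7645.
Compositions from xᵢ = zᵢ/(1+β(Kᵢ−1)), yᵢ = Kᵢxᵢ:
  carbon tetrachloride: x = 0.0397, y = 0.1140
  n-heptane: x = 0.1714, y = 0.3120
  toluene: x = 0.3503, y = 0.3153
  ethylbenzene: x = 0.4386, y = 0.2588

β = 0.7645, x_n-heptane = 0.1714, y_n-heptane = 0.3120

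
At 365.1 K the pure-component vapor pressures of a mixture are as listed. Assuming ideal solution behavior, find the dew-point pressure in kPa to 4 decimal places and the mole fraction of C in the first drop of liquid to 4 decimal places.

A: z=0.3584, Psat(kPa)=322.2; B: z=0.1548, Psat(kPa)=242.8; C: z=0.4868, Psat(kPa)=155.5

Pdew = 204.8987 kPa, x_C = 0.6414

At the dew point ψ → 1, so Σzᵢ/Kᵢ = 1 with Kᵢ = Pᵢˢᵃᵗ/P ⇒ 1/P = Σzᵢ/Pᵢˢᵃᵗ.
1/P = 0.3584/322.2 + 0.1548/242.8 + 0.4868/155.5 = 0.0048805 ⇒ P = 204.8987 kPa
xᵢ = zᵢP/Pᵢˢᵃᵗ ⇒ x_C = 0.4868·204.8987/155.5 = 0.6414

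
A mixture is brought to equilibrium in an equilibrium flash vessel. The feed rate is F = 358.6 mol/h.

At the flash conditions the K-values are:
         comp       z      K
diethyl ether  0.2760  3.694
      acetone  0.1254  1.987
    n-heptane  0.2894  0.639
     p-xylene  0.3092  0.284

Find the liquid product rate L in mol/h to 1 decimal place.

L = 209.4 mol/h

Iterate (Newton) starting at V/F = 0.58:
  V/F = 0.5800: g = -0.14189, g' = -0.8784 → V/F = 0.4185
  V/F = 0.4185: g = -0.00206, g' = -0.8793 → V/F = 0.4161
Converged at V/F = 0.4161.
Then V = V/F·F = 0.4161·358.6 = 149.2 mol/h and L = F − V = 209.4 mol/h.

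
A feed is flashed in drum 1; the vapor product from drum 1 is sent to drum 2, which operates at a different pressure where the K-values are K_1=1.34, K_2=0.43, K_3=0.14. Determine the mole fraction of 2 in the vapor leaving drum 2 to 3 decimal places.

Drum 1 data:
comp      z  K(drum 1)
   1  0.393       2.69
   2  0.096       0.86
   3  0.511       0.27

Drum 1:
Rachford–Rice: g(ψ₁) = Σ zᵢ(Kᵢ−1)/(1+ψ₁(Kᵢ−1)) = 0.
Check two-phase: ΣzᵢKᵢ = 1.278 > 1 and Σzᵢ/Kᵢ = 2.150 > 1, so g(0) = 0.278 > 0 and g(1) = -1.150 < 0.
Newton iteration, ψ₁⁰ = 0.48:
  ψ₁ = 0.480: g = -0.2220, g' = -0.990 → ψ₁ = 0.256
  ψ₁ = 0.256: g = -0.0088, g' = -0.961 → ψ₁ = 0.247
Converged at ψ₁ = 0.247.
Drum-1 compositions:
  1: x = 0.277, y = 0.746
  2: x = 0.099, y = 0.086
  3: x = 0.623, y = 0.168
Drum-2 feed = drum-1 vapor: z₂ = (0.7462, 0.0855, 0.1683).
Drum 2:
Rachford–Rice: g(ψ₂) = Σ zᵢ(Kᵢ−1)/(1+ψ₂(Kᵢ−1)) = 0.
Check two-phase: ΣzᵢKᵢ = 1.060 > 1 and Σzᵢ/Kᵢ = 1.958 > 1, so g(0) = 0.060 > 0 and g(1) = -0.958 < 0.
Newton iteration, ψ₂⁰ = 0.5:
  ψ₂ = 0.500: g = -0.1052, g' = -0.500 → ψ₂ = 0.290
  ψ₂ = 0.290: g = -0.0202, g' = -0.332 → ψ₂ = 0.229
  ψ₂ = 0.229: g = -0.0009, g' = -0.304 → ψ₂ = 0.226
Converged at ψ₂ = 0.226.
  1: x = 0.693, y = 0.929
  2: x = 0.098, y = 0.042
  3: x = 0.209, y = 0.029

y_2 (drum 2) = 0.042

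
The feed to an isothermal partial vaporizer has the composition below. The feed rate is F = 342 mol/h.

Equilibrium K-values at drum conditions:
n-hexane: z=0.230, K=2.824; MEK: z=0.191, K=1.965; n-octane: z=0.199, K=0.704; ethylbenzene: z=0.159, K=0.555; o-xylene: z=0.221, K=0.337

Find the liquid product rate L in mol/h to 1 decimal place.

Rachford–Rice: g(ψ) = Σ zᵢ(Kᵢ−1)/(1+ψ(Kᵢ−1)) = 0.
Check two-phase: ΣzᵢKᵢ = 1.328 > 1 and Σzᵢ/Kᵢ = 1.404 > 1, so g(0) = 0.328 > 0 and g(1) = -0.404 < 0.
Iterate (Newton) starting at ψ = 0.5:
  ψ = 0.500: g = -0.0356, g' = -0.584 → ψ = 0.439
Converged at ψ = 0.439.
Then V = ψ·F = 0.4392·342 = 150.2 mol/h and L = F − V = 191.8 mol/h.

L = 191.8 mol/h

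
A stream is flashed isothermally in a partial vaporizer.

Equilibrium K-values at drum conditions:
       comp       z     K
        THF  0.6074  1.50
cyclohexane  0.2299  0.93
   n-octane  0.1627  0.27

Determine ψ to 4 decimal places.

Rachford–Rice: g(ψ) = Σ zᵢ(Kᵢ−1)/(1+ψ(Kᵢ−1)) = 0.
Check two-phase: ΣzᵢKᵢ = 1.1688 > 1 and Σzᵢ/Kᵢ = 1.2547 > 1, so g(0) = 0.1688 > 0 and g(1) = -0.2547 < 0.
Newton–Raphson from ψ = 0.5:
  ψ = 0.5000: g = 0.03924, g' = -0.3134 → ψ = 0.6252
  ψ = 0.6252: g = -0.00395, g' = -0.3828 → ψ = 0.6149
  ψ = 0.6149: g = -0.00004, g' = -0.3755 → ψ = 0.6148
Converged at ψ = 0.6148.

ψ = 0.6148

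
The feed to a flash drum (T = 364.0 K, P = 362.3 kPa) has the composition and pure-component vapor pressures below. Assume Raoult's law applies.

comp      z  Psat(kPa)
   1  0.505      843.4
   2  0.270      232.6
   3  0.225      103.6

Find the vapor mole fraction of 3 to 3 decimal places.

Raoult's law: Kᵢ = Pᵢˢᵃᵗ/P = Pᵢˢᵃᵗ/362.3.
  K_1 = 843.4/362.3 = 2.32791, K_2 = 232.6/362.3 = 0.64201, K_3 = 103.6/362.3 = 0.28595
Rachford–Rice: g(ψ) = Σ zᵢ(Kᵢ−1)/(1+ψ(Kᵢ−1)) = 0.
g(0) = ΣzᵢKᵢ − 1 = 0.413 and g(1) = 1 − Σzᵢ/Kᵢ = -0.424, so a root lies in (0, 1).
Newton–Raphson from ψ = 0.53:
  ψ = 0.530: g = 0.0158, g' = -0.656 → ψ = 0.554
Converged at ψ = 0.554.
Compositions from xᵢ = zᵢ/(1+ψ(Kᵢ−1)), yᵢ = Kᵢxᵢ:
  1: x = 0.291, y = 0.677
  2: x = 0.337, y = 0.216
  3: x = 0.372, y = 0.106

y_3 = 0.106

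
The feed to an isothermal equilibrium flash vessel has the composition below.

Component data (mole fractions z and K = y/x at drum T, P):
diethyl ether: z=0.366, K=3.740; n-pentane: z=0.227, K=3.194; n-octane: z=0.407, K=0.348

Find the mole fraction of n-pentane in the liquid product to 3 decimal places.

Newton–Raphson from β = 0.5:
  β = 0.500: g = 0.2669, g' = -1.119 → β = 0.739
  β = 0.739: g = 0.0098, g' = -1.103 → β = 0.748
  β = 0.748: g = -0.0000, g' = -1.111 → β = 0.747
Converged at β = 0.747.
Compositions from xᵢ = zᵢ/(1+β(Kᵢ−1)), yᵢ = Kᵢxᵢ:
  diethyl ether: x = 0.120, y = 0.449
  n-pentane: x = 0.086, y = 0.275
  n-octane: x = 0.794, y = 0.276

x_n-pentane = 0.086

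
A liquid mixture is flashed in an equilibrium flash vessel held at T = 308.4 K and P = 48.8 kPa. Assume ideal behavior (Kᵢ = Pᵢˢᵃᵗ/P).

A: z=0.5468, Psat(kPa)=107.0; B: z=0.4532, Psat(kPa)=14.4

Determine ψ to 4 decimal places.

ψ = 0.3957

Raoult's law: Kᵢ = Pᵢˢᵃᵗ/P = Pᵢˢᵃᵗ/48.8.
  K_A = 107.0/48.8 = 2.192623, K_B = 14.4/48.8 = 0.295082
Material balance + equilibrium reduce to Σ zᵢ(Kᵢ−1)/(1+ψ(Kᵢ−1)) = 0.
Feasibility: ΣzᵢKᵢ = 1.3327, Σzᵢ/Kᵢ = 1.7852 — both > 1, two phases present.
Binary case is linear: z₁(K₁−1)(1+ψ(K₂−1)) + z₂(K₂−1)(1+ψ(K₁−1)) = 0
⇒ ψ = [z₁(K₁−1)+z₂(K₂−1)] / [−(K₁−1)(K₂−1)] = 0.33266/0.84070 = 0.3957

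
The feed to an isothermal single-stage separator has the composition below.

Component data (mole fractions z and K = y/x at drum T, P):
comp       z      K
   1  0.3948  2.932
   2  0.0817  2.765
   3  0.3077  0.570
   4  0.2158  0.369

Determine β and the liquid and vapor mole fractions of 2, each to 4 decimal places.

β = 0.6369, x_2 = 0.0385, y_2 = 0.1064

Material balance + equilibrium reduce to Σ zᵢ(Kᵢ−1)/(1+β(Kᵢ−1)) = 0.
g(0) = ΣzᵢKᵢ − 1 = 0.6385 and g(1) = 1 − Σzᵢ/Kᵢ = -0.2888, so a root lies in (0, 1).
Newton–Raphson from β = 0.69:
  β = 0.6900: g = -0.03736, g' = -0.7070 → β = 0.6372
  β = 0.6372: g = -0.00021, g' = -0.7007 → β = 0.6369
Converged at β = 0.6369.
Compositions from xᵢ = zᵢ/(1+β(Kᵢ−1)), yᵢ = Kᵢxᵢ:
  1: x = 0.1770, y = 0.5190
  2: x = 0.0385, y = 0.1064
  3: x = 0.4237, y = 0.2415
  4: x = 0.3608, y = 0.1331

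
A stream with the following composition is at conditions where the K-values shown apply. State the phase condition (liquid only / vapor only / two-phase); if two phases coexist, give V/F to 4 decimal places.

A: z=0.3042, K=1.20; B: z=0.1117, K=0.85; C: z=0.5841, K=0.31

liquid only

ΣzᵢKᵢ = 0.6411; Σzᵢ/Kᵢ = 2.2691.
Since ΣzᵢKᵢ < 1 the mixture is below its bubble point — single liquid phase.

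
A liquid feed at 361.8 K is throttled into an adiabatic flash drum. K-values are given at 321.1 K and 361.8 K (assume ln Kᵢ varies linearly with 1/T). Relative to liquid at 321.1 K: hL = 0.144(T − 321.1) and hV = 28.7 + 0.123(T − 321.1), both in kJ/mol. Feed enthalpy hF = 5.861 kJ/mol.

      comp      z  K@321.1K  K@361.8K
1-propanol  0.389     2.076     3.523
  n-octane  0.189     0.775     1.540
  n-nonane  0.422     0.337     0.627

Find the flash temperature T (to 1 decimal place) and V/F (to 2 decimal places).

T = 322.6 K, V/F = 0.20

Adiabatic flash: solve Rachford–Rice at each trial T, then check hF = ψ·hV(T) + (1−ψ)·hL(T).
  T = 321.1 K: K = (2.076, 0.775, 0.337), RR gives ψ = 0.160, H_out = 4.591 kJ/mol
  T = 361.8 K: K = (3.523, 1.540, 0.627), RR gives ψ = 1.000, H_out = 33.706 kJ/mol
  T = 341.5 K: K = (2.749, 1.116, 0.469), RR gives ψ = 0.643, H_out = 21.117 kJ/mol
  T = 331.3 K: K = (2.399, 0.935, 0.399), RR gives ψ = 0.405, H_out = 13.003 kJ/mol
  T = 326.2 K: K = (2.234, 0.853, 0.367), RR gives ψ = 0.286, H_out = 8.905 kJ/mol
  T = 323.6 K: K = (2.153, 0.812, 0.352), RR gives ψ = 0.223, H_out = 6.743 kJ/mol
  T = 322.4 K: K = (2.116, 0.794, 0.345), RR gives ψ = 0.193, H_out = 5.721 kJ/mol
Linear interpolation between T = 322.4 (H_out = 5.721) and T = 323.6 (H_out = 6.743) on hF = 5.861 gives T ≈ 322.6 K, at which ψ = 0.20.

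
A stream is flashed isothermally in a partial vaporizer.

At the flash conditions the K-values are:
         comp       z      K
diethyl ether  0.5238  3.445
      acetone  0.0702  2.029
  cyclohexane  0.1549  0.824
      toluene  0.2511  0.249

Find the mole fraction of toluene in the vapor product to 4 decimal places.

Let ψ = V/F and solve Σ zᵢ(Kᵢ−1)/(1+ψ(Kᵢ−1)) = 0.
Check two-phase: ΣzᵢKᵢ = 2.1371 > 1 and Σzᵢ/Kᵢ = 1.3831 > 1, so g(0) = 1.1371 > 0 and g(1) = -0.3831 < 0.
Iterate (Newton) starting at ψ = 0.5:
  ψ = 0.5000: g = 0.29208, g' = -1.0352 → ψ = 0.7821
  ψ = 0.7821: g = -0.00887, g' = -1.2303 → ψ = 0.7749
Converged at ψ = 0.7749.
Compositions from xᵢ = zᵢ/(1+ψ(Kᵢ−1)), yᵢ = Kᵢxᵢ:
  diethyl ether: x = 0.1810, y = 0.6234
  acetone: x = 0.0391, y = 0.0792
  cyclohexane: x = 0.1794, y = 0.1478
  toluene: x = 0.6006, y = 0.1496

y_toluene = 0.1496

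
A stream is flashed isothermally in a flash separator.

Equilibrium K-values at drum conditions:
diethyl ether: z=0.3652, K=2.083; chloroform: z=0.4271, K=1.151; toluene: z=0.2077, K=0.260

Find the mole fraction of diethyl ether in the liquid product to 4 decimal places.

x_diethyl ether = 0.2156

Rachford–Rice: g(ψ) = Σ zᵢ(Kᵢ−1)/(1+ψ(Kᵢ−1)) = 0.
Feasibility: ΣzᵢKᵢ = 1.3063, Σzᵢ/Kᵢ = 1.3452 — both > 1, two phases present.
Newton iteration, ψ⁰ = 0.5:
  ψ = 0.5000: g = 0.07258, g' = -0.4752 → ψ = 0.6527
  ψ = 0.6527: g = -0.00687, g' = -0.5806 → ψ = 0.6409
  ψ = 0.6409: g = -0.00007, g' = -0.5688 → ψ = 0.6408
Converged at ψ = 0.6408.
Compositions from xᵢ = zᵢ/(1+ψ(Kᵢ−1)), yᵢ = Kᵢxᵢ:
  diethyl ether: x = 0.2156, y = 0.4491
  chloroform: x = 0.3894, y = 0.4482
  toluene: x = 0.3950, y = 0.1027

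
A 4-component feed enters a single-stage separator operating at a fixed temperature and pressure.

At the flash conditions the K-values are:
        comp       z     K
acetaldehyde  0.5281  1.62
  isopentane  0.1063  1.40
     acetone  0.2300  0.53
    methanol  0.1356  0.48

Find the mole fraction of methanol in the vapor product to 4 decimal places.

Rachford–Rice: g(ψ) = Σ zᵢ(Kᵢ−1)/(1+ψ(Kᵢ−1)) = 0.
g(0) = ΣzᵢKᵢ − 1 = 0.1913 and g(1) = 1 − Σzᵢ/Kᵢ = -0.1184, so a root lies in (0, 1).
Newton–Raphson from ψ = 0.35:
  ψ = 0.3500: g = 0.09075, g' = -0.2777 → ψ = 0.6768
  ψ = 0.6768: g = -0.00322, g' = -0.3078 → ψ = 0.6663
Converged at ψ = 0.6663.
Compositions from xᵢ = zᵢ/(1+ψ(Kᵢ−1)), yᵢ = Kᵢxᵢ:
  acetaldehyde: x = 0.3737, y = 0.6054
  isopentane: x = 0.0839, y = 0.1175
  acetone: x = 0.3349, y = 0.1775
  methanol: x = 0.2075, y = 0.0996

y_methanol = 0.0996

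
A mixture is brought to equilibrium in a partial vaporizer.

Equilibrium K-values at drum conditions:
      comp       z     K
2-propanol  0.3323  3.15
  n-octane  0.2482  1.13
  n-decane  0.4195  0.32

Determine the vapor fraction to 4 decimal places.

ψ = 0.4283

Material balance + equilibrium reduce to Σ zᵢ(Kᵢ−1)/(1+ψ(Kᵢ−1)) = 0.
g(0) = ΣzᵢKᵢ − 1 = 0.4615 and g(1) = 1 − Σzᵢ/Kᵢ = -0.6361, so a root lies in (0, 1).
Newton–Raphson from ψ = 0.5:
  ψ = 0.5000: g = -0.05760, g' = -0.8058 → ψ = 0.4285
  ψ = 0.4285: g = -0.00014, g' = -0.8062 → ψ = 0.4283
Converged at ψ = 0.4283.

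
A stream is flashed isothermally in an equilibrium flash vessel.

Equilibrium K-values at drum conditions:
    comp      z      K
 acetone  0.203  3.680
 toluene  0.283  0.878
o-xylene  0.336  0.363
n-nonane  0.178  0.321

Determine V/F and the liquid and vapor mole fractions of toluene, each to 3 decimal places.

V/F = 0.132, x_toluene = 0.288, y_toluene = 0.253

Material balance + equilibrium reduce to Σ zᵢ(Kᵢ−1)/(1+V/F(Kᵢ−1)) = 0.
g(0) = ΣzᵢKᵢ − 1 = 0.175 and g(1) = 1 − Σzᵢ/Kᵢ = -0.858, so a root lies in (0, 1).
Iterate (Newton) starting at V/F = 0.35:
  V/F = 0.350: g = -0.1893, g' = -0.760 → V/F = 0.101
  V/F = 0.101: g = 0.0349, g' = -1.158 → V/F = 0.131
  V/F = 0.131: g = 0.0015, g' = -1.064 → V/F = 0.132
Converged at V/F = 0.132.
Compositions from xᵢ = zᵢ/(1+V/F(Kᵢ−1)), yᵢ = Kᵢxᵢ:
  acetone: x = 0.150, y = 0.551
  toluene: x = 0.288, y = 0.253
  o-xylene: x = 0.367, y = 0.133
  n-nonane: x = 0.196, y = 0.063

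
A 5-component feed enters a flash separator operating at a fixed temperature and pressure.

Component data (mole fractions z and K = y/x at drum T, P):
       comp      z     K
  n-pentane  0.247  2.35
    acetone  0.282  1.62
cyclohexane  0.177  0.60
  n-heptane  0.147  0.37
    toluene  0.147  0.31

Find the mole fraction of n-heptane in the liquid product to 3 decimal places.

x_n-heptane = 0.199

Rachford–Rice: g(ψ) = Σ zᵢ(Kᵢ−1)/(1+ψ(Kᵢ−1)) = 0.
Check two-phase: ΣzᵢKᵢ = 1.243 > 1 and Σzᵢ/Kᵢ = 1.446 > 1, so g(0) = 0.243 > 0 and g(1) = -0.446 < 0.
Iterate (Newton) starting at ψ = 0.49:
  ψ = 0.490: g = -0.0405, g' = -0.552 → ψ = 0.417
  ψ = 0.417: g = -0.0006, g' = -0.539 → ψ = 0.416
Converged at ψ = 0.416.
Compositions from xᵢ = zᵢ/(1+ψ(Kᵢ−1)), yᵢ = Kᵢxᵢ:
  n-pentane: x = 0.158, y = 0.372
  acetone: x = 0.224, y = 0.363
  cyclohexane: x = 0.212, y = 0.127
  n-heptane: x = 0.199, y = 0.074
  toluene: x = 0.206, y = 0.064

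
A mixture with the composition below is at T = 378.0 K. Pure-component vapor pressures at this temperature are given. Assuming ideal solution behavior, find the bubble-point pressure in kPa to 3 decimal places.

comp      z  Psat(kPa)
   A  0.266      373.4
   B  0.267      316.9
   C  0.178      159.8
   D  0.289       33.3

At the bubble point ψ → 0, so ΣzᵢKᵢ = 1 with Kᵢ = Pᵢˢᵃᵗ/P ⇒ P = ΣzᵢPᵢˢᵃᵗ.
P = 0.266·373.4 + 0.267·316.9 + 0.178·159.8 + 0.289·33.3 = 222.005 kPa

Pbub = 222.005 kPa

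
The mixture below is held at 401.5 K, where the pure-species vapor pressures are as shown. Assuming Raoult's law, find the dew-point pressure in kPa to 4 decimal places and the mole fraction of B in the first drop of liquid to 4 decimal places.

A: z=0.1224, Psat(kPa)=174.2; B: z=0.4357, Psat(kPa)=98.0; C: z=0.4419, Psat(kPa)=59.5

Pdew = 79.5200 kPa, x_B = 0.3535

At the dew point ψ → 1, so Σzᵢ/Kᵢ = 1 with Kᵢ = Pᵢˢᵃᵗ/P ⇒ 1/P = Σzᵢ/Pᵢˢᵃᵗ.
1/P = 0.1224/174.2 + 0.4357/98.0 + 0.4419/59.5 = 0.0125754 ⇒ P = 79.5200 kPa
xᵢ = zᵢP/Pᵢˢᵃᵗ ⇒ x_B = 0.4357·79.5200/98.0 = 0.3535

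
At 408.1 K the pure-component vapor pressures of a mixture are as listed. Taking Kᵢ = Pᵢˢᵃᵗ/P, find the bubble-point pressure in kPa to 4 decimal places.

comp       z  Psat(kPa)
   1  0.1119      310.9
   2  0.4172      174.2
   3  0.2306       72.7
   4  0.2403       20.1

At the bubble point ψ → 0, so ΣzᵢKᵢ = 1 with Kᵢ = Pᵢˢᵃᵗ/P ⇒ P = ΣzᵢPᵢˢᵃᵗ.
P = 0.1119·310.9 + 0.4172·174.2 + 0.2306·72.7 + 0.2403·20.1 = 129.0606 kPa

Pbub = 129.0606 kPa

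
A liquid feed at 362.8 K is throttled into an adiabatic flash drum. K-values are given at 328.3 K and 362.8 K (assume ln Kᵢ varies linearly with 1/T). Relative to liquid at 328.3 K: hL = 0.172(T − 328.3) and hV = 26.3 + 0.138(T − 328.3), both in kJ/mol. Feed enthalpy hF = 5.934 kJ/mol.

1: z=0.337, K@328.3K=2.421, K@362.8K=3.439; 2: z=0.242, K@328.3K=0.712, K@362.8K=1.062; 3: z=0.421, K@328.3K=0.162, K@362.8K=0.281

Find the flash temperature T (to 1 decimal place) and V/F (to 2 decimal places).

T = 337.7 K, V/F = 0.17

Adiabatic flash: solve Rachford–Rice at each trial T, then check hF = ψ·hV(T) + (1−ψ)·hL(T).
  T = 328.3 K: K = (2.421, 0.712, 0.162), RR gives ψ = 0.059, H_out = 1.546 kJ/mol
  T = 362.8 K: K = (3.439, 1.062, 0.281), RR gives ψ = 0.406, H_out = 16.139 kJ/mol
  T = 345.6 K: K = (2.912, 0.879, 0.216), RR gives ψ = 0.245, H_out = 9.285 kJ/mol
  T = 337.0 K: K = (2.663, 0.794, 0.188), RR gives ψ = 0.158, H_out = 5.608 kJ/mol
  T = 341.3 K: K = (2.786, 0.836, 0.202), RR gives ψ = 0.203, H_out = 7.479 kJ/mol
  T = 339.1 K: K = (2.723, 0.814, 0.195), RR gives ψ = 0.180, H_out = 6.531 kJ/mol
Linear interpolation between T = 337.0 (H_out = 5.608) and T = 339.1 (H_out = 6.531) on hF = 5.934 gives T ≈ 337.7 K, at which ψ = 0.17.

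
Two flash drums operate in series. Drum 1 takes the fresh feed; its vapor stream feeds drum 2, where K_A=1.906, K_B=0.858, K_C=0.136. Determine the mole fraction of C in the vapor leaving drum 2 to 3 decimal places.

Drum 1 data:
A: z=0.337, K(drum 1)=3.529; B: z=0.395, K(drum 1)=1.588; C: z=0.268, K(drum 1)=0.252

y_C (drum 2) = 0.032

Drum 1:
Material balance + equilibrium reduce to Σ zᵢ(Kᵢ−1)/(1+ψ₁(Kᵢ−1)) = 0.
Feasibility: ΣzᵢKᵢ = 1.884, Σzᵢ/Kᵢ = 1.408 — both > 1, two phases present.
Iterate (Newton) starting at ψ₁ = 0.5:
  ψ₁ = 0.500: g = 0.2356, g' = -0.885 → ψ₁ = 0.766
  ψ₁ = 0.766: g = -0.0196, g' = -1.138 → ψ₁ = 0.749
Converged at ψ₁ = 0.749.
Drum-1 compositions:
  A: x = 0.116, y = 0.411
  B: x = 0.274, y = 0.435
  C: x = 0.609, y = 0.154
Drum-2 feed = drum-1 vapor: z₂ = (0.4110, 0.4355, 0.1535).
Drum 2:
Material balance + equilibrium reduce to Σ zᵢ(Kᵢ−1)/(1+ψ₂(Kᵢ−1)) = 0.
Check two-phase: ΣzᵢKᵢ = 1.178 > 1 and Σzᵢ/Kᵢ = 1.852 > 1, so g(0) = 0.178 > 0 and g(1) = -0.852 < 0.
Iterate (Newton) starting at ψ₂ = 0.5:
  ψ₂ = 0.500: g = -0.0439, g' = -0.525 → ψ₂ = 0.416
  ψ₂ = 0.416: g = -0.0026, g' = -0.467 → ψ₂ = 0.411
Converged at ψ₂ = 0.411.
  A: x = 0.299, y = 0.571
  B: x = 0.462, y = 0.397
  C: x = 0.238, y = 0.032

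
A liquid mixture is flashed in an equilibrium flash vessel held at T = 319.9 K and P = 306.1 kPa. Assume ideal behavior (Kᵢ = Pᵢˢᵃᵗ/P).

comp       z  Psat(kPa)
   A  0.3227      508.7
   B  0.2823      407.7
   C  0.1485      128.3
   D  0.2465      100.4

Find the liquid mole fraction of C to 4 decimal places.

Raoult's law: Kᵢ = Pᵢˢᵃᵗ/P = Pᵢˢᵃᵗ/306.1.
  K_A = 508.7/306.1 = 1.661875, K_B = 407.7/306.1 = 1.331918, K_C = 128.3/306.1 = 0.419144, K_D = 100.4/306.1 = 0.327997
Material balance + equilibrium reduce to Σ zᵢ(Kᵢ−1)/(1+β(Kᵢ−1)) = 0.
Feasibility: ΣzᵢKᵢ = 1.0554, Σzᵢ/Kᵢ = 1.5120 — both > 1, two phases present.
Newton iteration, β⁰ = 0.53:
  β = 0.5300: g = -0.14410, g' = -0.4731 → β = 0.2254
  β = 0.2254: g = -0.02143, g' = -0.3549 → β = 0.1650
  β = 0.1650: g = -0.00032, g' = -0.3450 → β = 0.1641
Converged at β = 0.1641.
Compositions from xᵢ = zᵢ/(1+β(Kᵢ−1)), yᵢ = Kᵢxᵢ:
  A: x = 0.2911, y = 0.4837
  B: x = 0.2677, y = 0.3566
  C: x = 0.1641, y = 0.0688
  D: x = 0.2771, y = 0.0909

x_C = 0.1641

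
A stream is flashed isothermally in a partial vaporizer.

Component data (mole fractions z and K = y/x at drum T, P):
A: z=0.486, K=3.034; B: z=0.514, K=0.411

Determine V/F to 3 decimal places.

V/F = 0.572

Material balance + equilibrium reduce to Σ zᵢ(Kᵢ−1)/(1+V/F(Kᵢ−1)) = 0.
g(0) = ΣzᵢKᵢ − 1 = 0.686 and g(1) = 1 − Σzᵢ/Kᵢ = -0.411, so a root lies in (0, 1).
Binary case is linear: z₁(K₁−1)(1+V/F(K₂−1)) + z₂(K₂−1)(1+V/F(K₁−1)) = 0
⇒ V/F = [z₁(K₁−1)+z₂(K₂−1)] / [−(K₁−1)(K₂−1)] = 0.6858/1.1980 = 0.572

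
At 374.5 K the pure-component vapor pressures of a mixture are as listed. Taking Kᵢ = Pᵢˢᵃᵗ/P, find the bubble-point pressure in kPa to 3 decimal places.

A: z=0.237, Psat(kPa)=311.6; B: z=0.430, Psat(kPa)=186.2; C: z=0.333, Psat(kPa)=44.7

Pbub = 168.800 kPa

At the bubble point ψ → 0, so ΣzᵢKᵢ = 1 with Kᵢ = Pᵢˢᵃᵗ/P ⇒ P = ΣzᵢPᵢˢᵃᵗ.
P = 0.237·311.6 + 0.430·186.2 + 0.333·44.7 = 168.800 kPa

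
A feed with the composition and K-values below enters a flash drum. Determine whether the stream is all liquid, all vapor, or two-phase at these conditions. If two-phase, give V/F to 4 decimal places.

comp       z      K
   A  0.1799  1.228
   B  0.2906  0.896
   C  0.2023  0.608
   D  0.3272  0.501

all liquid

ΣzᵢKᵢ = 0.7682; Σzᵢ/Kᵢ = 1.4567.
Since ΣzᵢKᵢ < 1 the mixture is below its bubble point — single liquid phase.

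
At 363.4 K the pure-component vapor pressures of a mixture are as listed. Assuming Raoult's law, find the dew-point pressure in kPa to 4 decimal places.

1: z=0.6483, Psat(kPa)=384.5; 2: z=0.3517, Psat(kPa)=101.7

Pdew = 194.3900 kPa

At the dew point ψ → 1, so Σzᵢ/Kᵢ = 1 with Kᵢ = Pᵢˢᵃᵗ/P ⇒ 1/P = Σzᵢ/Pᵢˢᵃᵗ.
1/P = 0.6483/384.5 + 0.3517/101.7 = 0.0051443 ⇒ P = 194.3900 kPa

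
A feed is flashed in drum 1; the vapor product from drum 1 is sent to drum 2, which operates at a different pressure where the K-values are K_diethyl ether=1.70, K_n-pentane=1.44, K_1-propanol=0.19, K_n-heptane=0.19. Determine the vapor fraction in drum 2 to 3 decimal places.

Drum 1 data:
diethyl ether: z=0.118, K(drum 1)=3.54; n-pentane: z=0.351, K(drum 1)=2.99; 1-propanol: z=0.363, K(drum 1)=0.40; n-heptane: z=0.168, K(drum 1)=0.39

Drum 1:
Newton–Raphson from ψ₁ = 0.5:
  ψ₁ = 0.500: g = 0.0236, g' = -0.893 → ψ₁ = 0.526
Converged at ψ₁ = 0.526.
Drum-1 compositions:
  diethyl ether: x = 0.050, y = 0.179
  n-pentane: x = 0.171, y = 0.513
  1-propanol: x = 0.531, y = 0.212
  n-heptane: x = 0.247, y = 0.097
Drum-2 feed = drum-1 vapor: z₂ = (0.1787, 0.5125, 0.2122, 0.0965).
Drum 2:
Material balance + equilibrium reduce to Σ zᵢ(Kᵢ−1)/(1+ψ₂(Kᵢ−1)) = 0.
Feasibility: ΣzᵢKᵢ = 1.101, Σzᵢ/Kᵢ = 2.086 — both > 1, two phases present.
Newton–Raphson from ψ₂ = 0.61:
  ψ₂ = 0.610: g = -0.2289, g' = -0.896 → ψ₂ = 0.355
  ψ₂ = 0.355: g = -0.0556, g' = -0.529 → ψ₂ = 0.250
  ψ₂ = 0.250: g = -0.0038, g' = -0.462 → ψ₂ = 0.241
Converged at ψ₂ = 0.241.
  diethyl ether: x = 0.153, y = 0.260
  n-pentane: x = 0.463, y = 0.667
  1-propanol: x = 0.264, y = 0.050
  n-heptane: x = 0.120, y = 0.023

V/F (drum 2) = 0.241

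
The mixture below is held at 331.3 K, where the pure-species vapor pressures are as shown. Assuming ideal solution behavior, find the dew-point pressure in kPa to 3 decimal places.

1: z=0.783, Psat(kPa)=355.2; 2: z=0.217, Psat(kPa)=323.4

At the dew point ψ → 1, so Σzᵢ/Kᵢ = 1 with Kᵢ = Pᵢˢᵃᵗ/P ⇒ 1/P = Σzᵢ/Pᵢˢᵃᵗ.
1/P = 0.783/355.2 + 0.217/323.4 = 0.002875 ⇒ P = 347.779 kPa

Pdew = 347.779 kPa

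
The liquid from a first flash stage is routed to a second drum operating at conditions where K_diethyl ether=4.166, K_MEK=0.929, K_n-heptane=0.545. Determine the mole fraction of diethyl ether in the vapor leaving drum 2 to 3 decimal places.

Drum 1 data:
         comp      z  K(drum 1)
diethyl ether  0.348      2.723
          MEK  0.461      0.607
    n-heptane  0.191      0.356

y_diethyl ether (drum 2) = 0.274

Drum 1:
Newton–Raphson from ψ₁ = 0.64:
  ψ₁ = 0.640: g = -0.1661, g' = -0.590 → ψ₁ = 0.358
Converged at ψ₁ = 0.358.
Drum-1 compositions:
  diethyl ether: x = 0.215, y = 0.586
  MEK: x = 0.537, y = 0.326
  n-heptane: x = 0.248, y = 0.088
Drum-2 feed = drum-1 liquid: z₂ = (0.2152, 0.5365, 0.2483).
Drum 2:
Rachford–Rice: g(ψ₂) = Σ zᵢ(Kᵢ−1)/(1+ψ₂(Kᵢ−1)) = 0.
Feasibility: ΣzᵢKᵢ = 1.530, Σzᵢ/Kᵢ = 1.085 — both > 1, two phases present.
Iterate (Newton) starting at ψ₂ = 0.65:
  ψ₂ = 0.650: g = 0.0224, g' = -0.337 → ψ₂ = 0.717
  ψ₂ = 0.717: g = 0.0007, g' = -0.318 → ψ₂ = 0.719
Converged at ψ₂ = 0.719.
  diethyl ether: x = 0.066, y = 0.274
  MEK: x = 0.565, y = 0.525
  n-heptane: x = 0.369, y = 0.201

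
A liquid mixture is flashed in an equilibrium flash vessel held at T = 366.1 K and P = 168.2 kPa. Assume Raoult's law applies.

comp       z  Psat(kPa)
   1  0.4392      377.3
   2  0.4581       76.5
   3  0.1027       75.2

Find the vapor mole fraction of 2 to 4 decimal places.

y_2 = 0.2579

Raoult's law: Kᵢ = Pᵢˢᵃᵗ/P = Pᵢˢᵃᵗ/168.2.
  K_1 = 377.3/168.2 = 2.243163, K_2 = 76.5/168.2 = 0.454816, K_3 = 75.2/168.2 = 0.447087
Rachford–Rice: g(ψ) = Σ zᵢ(Kᵢ−1)/(1+ψ(Kᵢ−1)) = 0.
Feasibility: ΣzᵢKᵢ = 1.2395, Σzᵢ/Kᵢ = 1.4327 — both > 1, two phases present.
Newton iteration, ψ⁰ = 0.57:
  ψ = 0.5700: g = -0.12571, g' = -0.5861 → ψ = 0.3555
  ψ = 0.3555: g = -0.00181, g' = -0.5846 → ψ = 0.3524
Converged at ψ = 0.3524.
Compositions from xᵢ = zᵢ/(1+ψ(Kᵢ−1)), yᵢ = Kᵢxᵢ:
  1: x = 0.3054, y = 0.6851
  2: x = 0.5670, y = 0.2579
  3: x = 0.1276, y = 0.0570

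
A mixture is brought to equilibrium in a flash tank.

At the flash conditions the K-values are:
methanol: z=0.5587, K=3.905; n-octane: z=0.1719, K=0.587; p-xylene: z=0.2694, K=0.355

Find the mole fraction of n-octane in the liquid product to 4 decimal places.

x_n-octane = 0.2605

Material balance + equilibrium reduce to Σ zᵢ(Kᵢ−1)/(1+β(Kᵢ−1)) = 0.
g(0) = ΣzᵢKᵢ − 1 = 1.3783 and g(1) = 1 − Σzᵢ/Kᵢ = -0.1948, so a root lies in (0, 1).
Newton–Raphson from β = 0.53:
  β = 0.5300: g = 0.28417, g' = -1.0378 → β = 0.8038
  β = 0.8038: g = 0.01953, g' = -0.9729 → β = 0.8239
  β = 0.8239: g = -0.00014, g' = -0.9872 → β = 0.8237
Converged at β = 0.8237.
Compositions from xᵢ = zᵢ/(1+β(Kᵢ−1)), yᵢ = Kᵢxᵢ:
  methanol: x = 0.1647, y = 0.6430
  n-octane: x = 0.2605, y = 0.1529
  p-xylene: x = 0.5748, y = 0.2041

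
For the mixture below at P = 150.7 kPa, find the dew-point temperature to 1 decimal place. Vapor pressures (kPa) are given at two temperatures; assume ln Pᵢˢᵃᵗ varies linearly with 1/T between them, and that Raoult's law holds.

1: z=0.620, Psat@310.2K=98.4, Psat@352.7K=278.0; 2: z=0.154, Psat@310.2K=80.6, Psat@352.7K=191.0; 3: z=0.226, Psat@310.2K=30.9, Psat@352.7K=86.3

Dew-point temperature: Σzᵢ·P/Pᵢˢᵃᵗ(T) = 1. Interpolate ln Pᵢˢᵃᵗ = aᵢ + bᵢ/T.
  T = 310.2 K: ΣzᵢP/Pᵢˢᵃᵗ = 2.3397
  T = 352.7 K: ΣzᵢP/Pᵢˢᵃᵗ = 0.8522
  T = 331.4 K: ΣzᵢP/Pᵢˢᵃᵗ = 1.3682
  T = 342.0 K: ΣzᵢP/Pᵢˢᵃᵗ = 1.0730
  T = 347.4 K: ΣzᵢP/Pᵢˢᵃᵗ = 0.9535
  T = 344.7 K: ΣzᵢP/Pᵢˢᵃᵗ = 1.0110
Interpolating between 344.7 K and 347.4 K gives T ≈ 345.2 K.

T = 345.2 K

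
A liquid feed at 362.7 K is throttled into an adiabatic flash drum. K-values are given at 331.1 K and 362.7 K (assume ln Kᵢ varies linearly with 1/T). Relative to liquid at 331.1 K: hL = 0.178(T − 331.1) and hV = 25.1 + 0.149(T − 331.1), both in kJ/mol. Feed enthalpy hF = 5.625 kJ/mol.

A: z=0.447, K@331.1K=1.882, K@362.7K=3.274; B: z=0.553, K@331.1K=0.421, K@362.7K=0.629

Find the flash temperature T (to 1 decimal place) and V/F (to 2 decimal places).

T = 333.1 K, V/F = 0.21

Adiabatic flash: solve Rachford–Rice at each trial T, then check hF = ψ·hV(T) + (1−ψ)·hL(T).
  T = 331.1 K: K = (1.882, 0.421), RR gives ψ = 0.145, H_out = 3.640 kJ/mol
  T = 362.7 K: K = (3.274, 0.629), RR gives ψ = 0.962, H_out = 28.881 kJ/mol
  T = 346.9 K: K = (2.514, 0.519), RR gives ψ = 0.565, H_out = 16.726 kJ/mol
  T = 339.0 K: K = (2.182, 0.469), RR gives ψ = 0.374, H_out = 10.700 kJ/mol
  T = 335.1 K: K = (2.030, 0.445), RR gives ψ = 0.268, H_out = 7.418 kJ/mol
  T = 333.1 K: K = (1.955, 0.433), RR gives ψ = 0.209, H_out = 5.594 kJ/mol
Linear interpolation between T = 333.1 (H_out = 5.594) and T = 335.1 (H_out = 7.418) on hF = 5.625 gives T ≈ 333.1 K, at which ψ = 0.21.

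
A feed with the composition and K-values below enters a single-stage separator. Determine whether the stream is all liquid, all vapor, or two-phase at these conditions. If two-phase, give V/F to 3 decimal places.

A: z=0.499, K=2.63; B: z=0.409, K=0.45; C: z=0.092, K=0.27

two-phase, V/F = 0.542

ΣzᵢKᵢ = 1.521; Σzᵢ/Kᵢ = 1.439.
Both exceed 1, so a two-phase solution exists.
Let ψ = V/F and solve Σ zᵢ(Kᵢ−1)/(1+ψ(Kᵢ−1)) = 0.
Newton iteration, ψ⁰ = 0.43:
  ψ = 0.430: g = 0.0857, g' = -0.775 → ψ = 0.541
  ψ = 0.541: g = 0.0013, g' = -0.759 → ψ = 0.542
Converged at ψ = 0.542.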